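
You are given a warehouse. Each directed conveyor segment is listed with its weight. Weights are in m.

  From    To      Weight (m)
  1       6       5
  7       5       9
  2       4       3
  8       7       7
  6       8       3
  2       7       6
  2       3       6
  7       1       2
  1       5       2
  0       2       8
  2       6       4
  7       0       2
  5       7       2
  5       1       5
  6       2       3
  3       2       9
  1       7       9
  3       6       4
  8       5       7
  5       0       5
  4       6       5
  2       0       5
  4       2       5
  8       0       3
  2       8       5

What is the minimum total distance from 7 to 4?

Compare a few routes:
7 - 1 - 5 - 0 - 2 - 4: 2+2+5+8+3 = 20
7 - 0 - 2 - 4: 2+8+3 = 13
The minimum is 13 m via 7 - 0 - 2 - 4.

13 m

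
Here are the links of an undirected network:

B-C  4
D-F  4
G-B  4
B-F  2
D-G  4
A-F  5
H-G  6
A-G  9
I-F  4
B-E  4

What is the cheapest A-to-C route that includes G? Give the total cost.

Shortest A→G: A–G = 9
Shortest G→C: G–B–C = 8
Total via G: 9 + 8 = 17.

17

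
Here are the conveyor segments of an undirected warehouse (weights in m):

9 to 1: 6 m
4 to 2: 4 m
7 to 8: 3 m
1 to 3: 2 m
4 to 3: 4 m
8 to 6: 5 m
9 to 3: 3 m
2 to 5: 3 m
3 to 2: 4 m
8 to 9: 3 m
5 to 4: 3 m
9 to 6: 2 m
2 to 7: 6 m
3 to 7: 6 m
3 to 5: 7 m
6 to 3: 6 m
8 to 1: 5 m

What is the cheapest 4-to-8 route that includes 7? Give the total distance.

13 m

Shortest 4→7: 4–2–7 = 10
Shortest 7→8: 7–8 = 3
Total via 7: 10 + 3 = 13 m.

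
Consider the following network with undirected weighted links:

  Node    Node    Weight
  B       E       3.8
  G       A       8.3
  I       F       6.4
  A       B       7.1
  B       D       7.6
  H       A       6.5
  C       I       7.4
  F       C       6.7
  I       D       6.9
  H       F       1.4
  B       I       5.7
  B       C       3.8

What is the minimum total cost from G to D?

23

Compare a few routes:
G–A–B–I–D: 8.3+7.1+5.7+6.9 = 28
G–A–B–D: 8.3+7.1+7.6 = 23
The minimum is 23 via G–A–B–D.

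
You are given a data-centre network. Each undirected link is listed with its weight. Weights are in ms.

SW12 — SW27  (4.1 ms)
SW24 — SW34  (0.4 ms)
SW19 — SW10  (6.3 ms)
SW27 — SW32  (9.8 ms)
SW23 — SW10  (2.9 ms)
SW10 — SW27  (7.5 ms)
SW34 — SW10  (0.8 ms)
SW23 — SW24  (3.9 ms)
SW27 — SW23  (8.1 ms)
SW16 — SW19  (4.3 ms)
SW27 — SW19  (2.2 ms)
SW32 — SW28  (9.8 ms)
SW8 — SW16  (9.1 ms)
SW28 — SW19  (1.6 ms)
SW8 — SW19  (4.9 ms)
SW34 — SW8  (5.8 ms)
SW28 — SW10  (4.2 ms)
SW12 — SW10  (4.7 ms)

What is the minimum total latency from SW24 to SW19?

7 ms

Shortest distances from SW24:
SW24: 0
SW34: 0.4  (via SW24)
SW10: 1.2  (via SW34)
SW23: 3.9  (via SW24)
SW28: 5.4  (via SW10)
SW12: 5.9  (via SW10)
SW8: 6.2  (via SW34)
SW19: 7  (via SW28)
Shortest route: SW24 → SW34 → SW10 → SW28 → SW19 = 7 ms.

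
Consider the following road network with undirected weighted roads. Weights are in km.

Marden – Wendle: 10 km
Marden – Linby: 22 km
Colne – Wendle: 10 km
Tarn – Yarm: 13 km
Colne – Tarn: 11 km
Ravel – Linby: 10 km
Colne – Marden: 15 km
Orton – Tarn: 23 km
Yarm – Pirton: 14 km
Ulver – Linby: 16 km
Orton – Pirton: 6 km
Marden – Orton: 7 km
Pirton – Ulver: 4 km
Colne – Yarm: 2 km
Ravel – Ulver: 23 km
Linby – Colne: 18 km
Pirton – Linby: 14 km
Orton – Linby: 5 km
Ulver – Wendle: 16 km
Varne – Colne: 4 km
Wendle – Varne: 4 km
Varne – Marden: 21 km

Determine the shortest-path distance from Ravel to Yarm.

Enumerating some paths:
Ravel → Linby → Orton → Pirton → Yarm: 10+5+6+14 = 35
Ravel → Linby → Colne → Yarm: 10+18+2 = 30
Ravel → Linby → Pirton → Yarm: 10+14+14 = 38
Cheapest is Ravel → Linby → Colne → Yarm at 30 km.

30 km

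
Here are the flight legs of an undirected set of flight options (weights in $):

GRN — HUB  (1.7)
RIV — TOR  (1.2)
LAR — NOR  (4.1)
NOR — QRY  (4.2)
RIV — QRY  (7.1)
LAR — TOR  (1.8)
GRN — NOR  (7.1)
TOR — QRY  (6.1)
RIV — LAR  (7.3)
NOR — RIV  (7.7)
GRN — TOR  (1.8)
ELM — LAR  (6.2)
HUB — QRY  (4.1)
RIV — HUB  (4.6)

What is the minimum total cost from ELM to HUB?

$11.5

Settle nodes by increasing distance from ELM:
ELM: 0
LAR: 6.2  (via ELM)
TOR: 8  (via LAR)
RIV: 9.2  (via TOR)
GRN: 9.8  (via TOR)
NOR: 10.3  (via LAR)
HUB: 11.5  (via GRN)
Shortest route: ELM → LAR → TOR → GRN → HUB = $11.5.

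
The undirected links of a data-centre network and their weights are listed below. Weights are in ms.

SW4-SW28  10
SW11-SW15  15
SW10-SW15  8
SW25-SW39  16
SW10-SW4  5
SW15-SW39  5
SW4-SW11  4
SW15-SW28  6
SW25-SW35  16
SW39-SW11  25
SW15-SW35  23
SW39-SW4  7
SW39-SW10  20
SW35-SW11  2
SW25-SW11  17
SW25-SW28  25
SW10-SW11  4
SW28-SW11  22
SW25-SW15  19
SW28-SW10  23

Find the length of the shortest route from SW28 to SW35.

Candidate routes:
SW28 - SW4 - SW11 - SW35: 10+4+2 = 16
SW28 - SW15 - SW10 - SW11 - SW35: 6+8+4+2 = 20
The minimum is 16 ms via SW28 - SW4 - SW11 - SW35.

16 ms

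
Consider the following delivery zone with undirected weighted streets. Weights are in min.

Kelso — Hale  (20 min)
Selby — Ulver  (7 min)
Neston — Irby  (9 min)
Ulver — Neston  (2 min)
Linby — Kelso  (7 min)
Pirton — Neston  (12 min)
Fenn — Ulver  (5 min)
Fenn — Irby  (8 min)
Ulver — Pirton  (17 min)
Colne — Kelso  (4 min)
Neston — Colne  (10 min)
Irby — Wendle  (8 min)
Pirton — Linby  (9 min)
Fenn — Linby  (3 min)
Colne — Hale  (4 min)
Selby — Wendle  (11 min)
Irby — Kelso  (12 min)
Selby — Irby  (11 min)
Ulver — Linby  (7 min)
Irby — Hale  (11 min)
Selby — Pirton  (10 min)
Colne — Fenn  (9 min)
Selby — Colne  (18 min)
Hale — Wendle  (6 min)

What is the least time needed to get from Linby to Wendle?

Enumerating some paths:
Linby - Kelso - Colne - Hale - Wendle: 7+4+4+6 = 21
Linby - Fenn - Colne - Hale - Wendle: 3+9+4+6 = 22
Linby - Fenn - Irby - Wendle: 3+8+8 = 19
The minimum is 19 min via Linby - Fenn - Irby - Wendle.

19 min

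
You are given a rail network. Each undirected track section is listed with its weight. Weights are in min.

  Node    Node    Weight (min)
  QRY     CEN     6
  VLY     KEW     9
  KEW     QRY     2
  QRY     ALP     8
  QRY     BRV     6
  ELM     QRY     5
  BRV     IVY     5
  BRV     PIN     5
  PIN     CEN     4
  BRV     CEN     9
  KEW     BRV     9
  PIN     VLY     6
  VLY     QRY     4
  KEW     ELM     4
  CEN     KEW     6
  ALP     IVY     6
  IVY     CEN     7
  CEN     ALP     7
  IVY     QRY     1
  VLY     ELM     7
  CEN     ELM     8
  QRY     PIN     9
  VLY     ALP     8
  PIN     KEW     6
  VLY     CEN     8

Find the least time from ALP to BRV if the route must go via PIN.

Best ALP to PIN: ALP → CEN → PIN costing 11
Best PIN to BRV: PIN → BRV costing 5
Total via PIN: 11 + 5 = 16 min.

16 min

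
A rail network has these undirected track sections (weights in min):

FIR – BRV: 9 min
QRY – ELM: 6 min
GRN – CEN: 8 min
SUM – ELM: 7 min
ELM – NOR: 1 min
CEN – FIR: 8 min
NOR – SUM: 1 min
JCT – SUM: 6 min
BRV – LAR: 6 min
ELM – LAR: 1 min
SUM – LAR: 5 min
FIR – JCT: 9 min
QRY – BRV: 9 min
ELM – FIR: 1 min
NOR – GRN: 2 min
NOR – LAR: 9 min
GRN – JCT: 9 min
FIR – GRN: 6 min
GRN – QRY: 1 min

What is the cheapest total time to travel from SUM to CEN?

Candidate routes:
SUM → NOR → ELM → FIR → CEN: 1+1+1+8 = 11
SUM → LAR → ELM → FIR → CEN: 5+1+1+8 = 15
The minimum is 11 min via SUM → NOR → ELM → FIR → CEN.

11 min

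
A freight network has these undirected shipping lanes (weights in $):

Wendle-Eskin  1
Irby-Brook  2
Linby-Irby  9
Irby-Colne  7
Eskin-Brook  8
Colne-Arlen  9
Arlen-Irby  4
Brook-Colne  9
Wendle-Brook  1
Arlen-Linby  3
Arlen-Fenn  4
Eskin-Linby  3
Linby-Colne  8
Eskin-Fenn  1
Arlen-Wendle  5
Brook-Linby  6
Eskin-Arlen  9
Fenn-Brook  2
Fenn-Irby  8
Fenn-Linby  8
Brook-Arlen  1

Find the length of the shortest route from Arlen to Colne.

$9

Shortest distances from Arlen:
Arlen: 0
Brook: 1  (via Arlen)
Wendle: 2  (via Brook)
Eskin: 3  (via Wendle)
Linby: 3  (via Arlen)
Fenn: 3  (via Brook)
Irby: 3  (via Brook)
Colne: 9  (via Arlen)
Shortest route: Arlen–Colne = $9.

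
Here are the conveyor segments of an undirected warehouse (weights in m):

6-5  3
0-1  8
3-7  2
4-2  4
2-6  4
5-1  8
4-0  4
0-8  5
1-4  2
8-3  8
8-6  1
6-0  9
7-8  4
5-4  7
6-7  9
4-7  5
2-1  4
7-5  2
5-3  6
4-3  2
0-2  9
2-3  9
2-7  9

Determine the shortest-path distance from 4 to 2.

4 m

Running Dijkstra from 4:
4: 0
1: 2  (via 4)
3: 2  (via 4)
0: 4  (via 4)
2: 4  (via 4)
Shortest route: 4–2 = 4 m.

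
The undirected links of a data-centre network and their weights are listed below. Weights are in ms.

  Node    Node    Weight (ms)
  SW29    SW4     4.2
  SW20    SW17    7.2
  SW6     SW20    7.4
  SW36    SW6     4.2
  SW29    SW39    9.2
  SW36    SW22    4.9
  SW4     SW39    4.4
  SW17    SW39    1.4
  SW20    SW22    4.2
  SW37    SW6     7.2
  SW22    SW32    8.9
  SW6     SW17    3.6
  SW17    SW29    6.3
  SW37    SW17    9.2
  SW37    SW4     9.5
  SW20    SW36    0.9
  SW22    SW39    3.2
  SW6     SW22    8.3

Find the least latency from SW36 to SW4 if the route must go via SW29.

Best SW36 to SW29: SW36 → SW6 → SW17 → SW29 costing 14.1
Best SW29 to SW4: SW29 → SW4 costing 4.2
Total via SW29: 14.1 + 4.2 = 18.3 ms.

18.3 ms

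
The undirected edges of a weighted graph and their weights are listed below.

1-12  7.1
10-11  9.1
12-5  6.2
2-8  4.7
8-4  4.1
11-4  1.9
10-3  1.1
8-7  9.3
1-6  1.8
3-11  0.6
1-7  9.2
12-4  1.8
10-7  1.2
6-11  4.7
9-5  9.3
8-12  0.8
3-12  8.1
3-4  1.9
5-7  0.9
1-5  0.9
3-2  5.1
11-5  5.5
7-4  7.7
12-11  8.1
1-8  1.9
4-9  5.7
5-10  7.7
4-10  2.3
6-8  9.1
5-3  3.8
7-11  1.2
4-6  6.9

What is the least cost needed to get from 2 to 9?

Enumerating some paths:
2 → 8 → 12 → 4 → 9: 4.7+0.8+1.8+5.7 = 13
2 → 3 → 4 → 9: 5.1+1.9+5.7 = 12.7
The minimum is 12.7 via 2 → 3 → 4 → 9.

12.7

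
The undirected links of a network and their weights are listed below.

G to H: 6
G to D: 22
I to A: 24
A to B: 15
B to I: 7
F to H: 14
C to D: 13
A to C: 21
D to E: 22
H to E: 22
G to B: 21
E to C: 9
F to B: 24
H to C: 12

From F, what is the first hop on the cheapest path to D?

Candidate routes:
F → H → G → D: 14+6+22 = 42
F → H → C → E → D: 14+12+9+22 = 57
F → H → E → C → D: 14+22+9+13 = 58
F → H → C → D: 14+12+13 = 39
The minimum is 39 via F → H → C → D.
So from F the first move is to H.

H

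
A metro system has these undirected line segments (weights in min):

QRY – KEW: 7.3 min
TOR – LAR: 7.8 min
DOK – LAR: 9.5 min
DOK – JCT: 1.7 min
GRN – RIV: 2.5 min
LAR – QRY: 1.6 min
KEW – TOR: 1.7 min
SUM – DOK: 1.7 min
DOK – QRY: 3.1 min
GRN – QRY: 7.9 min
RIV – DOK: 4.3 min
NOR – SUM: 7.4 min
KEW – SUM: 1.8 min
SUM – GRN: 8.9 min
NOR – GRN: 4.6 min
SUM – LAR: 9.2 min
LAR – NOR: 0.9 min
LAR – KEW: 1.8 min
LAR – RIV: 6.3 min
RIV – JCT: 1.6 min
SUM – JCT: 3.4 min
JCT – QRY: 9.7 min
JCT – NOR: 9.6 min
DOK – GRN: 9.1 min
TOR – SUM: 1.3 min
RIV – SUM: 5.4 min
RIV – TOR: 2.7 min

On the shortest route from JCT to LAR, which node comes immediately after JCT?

Compare a few routes:
JCT–SUM–KEW–LAR: 3.4+1.8+1.8 = 7
JCT–DOK–SUM–KEW–LAR: 1.7+1.7+1.8+1.8 = 7
JCT–RIV–TOR–KEW–LAR: 1.6+2.7+1.7+1.8 = 7.8
JCT–DOK–QRY–LAR: 1.7+3.1+1.6 = 6.4
The minimum is 6.4 min via JCT–DOK–QRY–LAR.
So from JCT the first move is to DOK.

DOK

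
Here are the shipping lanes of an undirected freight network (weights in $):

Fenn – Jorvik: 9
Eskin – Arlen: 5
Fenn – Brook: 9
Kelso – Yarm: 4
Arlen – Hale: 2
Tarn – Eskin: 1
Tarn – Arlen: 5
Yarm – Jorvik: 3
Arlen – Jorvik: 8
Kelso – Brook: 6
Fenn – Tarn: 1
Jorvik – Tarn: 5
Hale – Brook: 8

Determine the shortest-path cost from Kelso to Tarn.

$12

Settle nodes by increasing distance from Kelso:
Kelso: 0
Yarm: 4  (via Kelso)
Brook: 6  (via Kelso)
Jorvik: 7  (via Yarm)
Tarn: 12  (via Jorvik)
Shortest route: Kelso–Yarm–Jorvik–Tarn = $12.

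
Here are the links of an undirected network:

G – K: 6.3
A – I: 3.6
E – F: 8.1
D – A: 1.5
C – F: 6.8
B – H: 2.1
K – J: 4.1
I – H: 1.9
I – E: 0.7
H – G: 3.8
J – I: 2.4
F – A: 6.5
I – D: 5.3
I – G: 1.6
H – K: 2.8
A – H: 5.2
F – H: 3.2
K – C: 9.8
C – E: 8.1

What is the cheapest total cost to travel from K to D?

9.5

Settle nodes by increasing distance from K:
K: 0
H: 2.8  (via K)
J: 4.1  (via K)
I: 4.7  (via H)
B: 4.9  (via H)
E: 5.4  (via I)
F: 6  (via H)
G: 6.3  (via K)
A: 8  (via H)
D: 9.5  (via A)
Shortest route: K–H–A–D = 9.5.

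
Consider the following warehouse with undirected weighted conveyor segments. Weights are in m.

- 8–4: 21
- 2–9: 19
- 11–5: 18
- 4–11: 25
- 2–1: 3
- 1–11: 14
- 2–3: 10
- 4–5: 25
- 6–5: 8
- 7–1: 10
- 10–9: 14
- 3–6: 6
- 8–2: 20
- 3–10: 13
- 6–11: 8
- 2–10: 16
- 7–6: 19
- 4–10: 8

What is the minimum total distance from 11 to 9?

36 m

Shortest distances from 11:
11: 0
6: 8  (via 11)
1: 14  (via 11)
3: 14  (via 6)
5: 16  (via 6)
2: 17  (via 1)
7: 24  (via 1)
4: 25  (via 11)
10: 27  (via 3)
9: 36  (via 2)
Shortest route: 11–1–2–9 = 36 m.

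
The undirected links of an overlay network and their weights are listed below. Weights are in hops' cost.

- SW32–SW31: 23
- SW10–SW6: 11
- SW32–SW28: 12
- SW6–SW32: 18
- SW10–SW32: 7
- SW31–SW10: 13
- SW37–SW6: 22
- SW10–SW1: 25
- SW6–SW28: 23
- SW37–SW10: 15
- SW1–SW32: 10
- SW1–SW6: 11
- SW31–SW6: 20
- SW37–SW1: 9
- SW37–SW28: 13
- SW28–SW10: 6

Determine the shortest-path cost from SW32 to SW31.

Compare a few routes:
SW32 - SW10 - SW31: 7+13 = 20
SW32 - SW31: 23 = 23
The minimum is 20 hops' cost via SW32 - SW10 - SW31.

20 hops' cost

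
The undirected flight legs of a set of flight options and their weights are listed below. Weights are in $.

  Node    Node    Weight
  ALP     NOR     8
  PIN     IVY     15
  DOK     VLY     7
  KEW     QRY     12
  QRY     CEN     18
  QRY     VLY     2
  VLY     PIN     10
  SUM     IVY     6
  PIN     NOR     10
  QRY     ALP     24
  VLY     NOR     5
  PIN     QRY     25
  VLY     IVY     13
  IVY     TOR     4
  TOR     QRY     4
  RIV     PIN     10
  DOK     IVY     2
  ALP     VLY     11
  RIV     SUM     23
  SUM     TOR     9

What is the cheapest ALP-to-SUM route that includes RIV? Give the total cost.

Best ALP to RIV: ALP–NOR–PIN–RIV costing 28
Shortest RIV→SUM: RIV–SUM = 23
Total via RIV: 28 + 23 = $51.

$51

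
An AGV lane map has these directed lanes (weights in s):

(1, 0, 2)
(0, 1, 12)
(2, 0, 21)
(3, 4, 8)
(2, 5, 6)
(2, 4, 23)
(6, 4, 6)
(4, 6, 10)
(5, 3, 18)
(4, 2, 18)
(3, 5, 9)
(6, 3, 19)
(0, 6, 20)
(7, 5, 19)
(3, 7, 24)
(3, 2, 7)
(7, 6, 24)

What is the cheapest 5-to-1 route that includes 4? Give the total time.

77 s

Best 5 to 4: 5–3–4 costing 26
Best 4 to 1: 4–2–0–1 costing 51
Total via 4: 26 + 51 = 77 s.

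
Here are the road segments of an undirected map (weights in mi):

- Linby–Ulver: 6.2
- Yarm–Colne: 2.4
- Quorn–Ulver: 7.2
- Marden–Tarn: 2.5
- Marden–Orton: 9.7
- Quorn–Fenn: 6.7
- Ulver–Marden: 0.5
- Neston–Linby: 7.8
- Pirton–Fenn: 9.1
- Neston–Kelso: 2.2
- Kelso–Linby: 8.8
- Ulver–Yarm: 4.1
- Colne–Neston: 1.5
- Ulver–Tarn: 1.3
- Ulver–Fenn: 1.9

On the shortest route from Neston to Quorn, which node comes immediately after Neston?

Colne

Candidate routes:
Neston - Colne - Yarm - Ulver - Fenn - Quorn: 1.5+2.4+4.1+1.9+6.7 = 16.6
Neston - Linby - Ulver - Quorn: 7.8+6.2+7.2 = 21.2
Neston - Colne - Yarm - Ulver - Quorn: 1.5+2.4+4.1+7.2 = 15.2
Neston - Linby - Ulver - Fenn - Quorn: 7.8+6.2+1.9+6.7 = 22.6
The minimum is 15.2 mi via Neston - Colne - Yarm - Ulver - Quorn.
So from Neston the first move is to Colne.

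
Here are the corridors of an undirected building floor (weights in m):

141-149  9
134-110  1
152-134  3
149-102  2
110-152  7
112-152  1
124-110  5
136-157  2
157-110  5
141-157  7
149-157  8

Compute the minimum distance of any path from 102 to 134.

Shortest distances from 102:
102: 0
149: 2  (via 102)
157: 10  (via 149)
141: 11  (via 149)
136: 12  (via 157)
110: 15  (via 157)
134: 16  (via 110)
Shortest route: 102–149–157–110–134 = 16 m.

16 m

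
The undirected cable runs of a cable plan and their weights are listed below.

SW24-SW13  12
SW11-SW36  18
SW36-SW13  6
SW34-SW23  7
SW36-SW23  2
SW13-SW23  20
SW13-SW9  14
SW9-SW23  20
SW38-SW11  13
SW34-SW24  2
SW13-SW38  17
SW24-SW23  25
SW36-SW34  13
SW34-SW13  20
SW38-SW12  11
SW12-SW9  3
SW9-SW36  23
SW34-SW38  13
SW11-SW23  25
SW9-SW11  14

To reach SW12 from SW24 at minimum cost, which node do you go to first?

SW34

Compare a few routes:
SW24–SW34–SW38–SW12: 2+13+11 = 26
SW24–SW13–SW9–SW12: 12+14+3 = 29
SW24–SW34–SW23–SW9–SW12: 2+7+20+3 = 32
The minimum is 26 via SW24–SW34–SW38–SW12.
So from SW24 the first move is to SW34.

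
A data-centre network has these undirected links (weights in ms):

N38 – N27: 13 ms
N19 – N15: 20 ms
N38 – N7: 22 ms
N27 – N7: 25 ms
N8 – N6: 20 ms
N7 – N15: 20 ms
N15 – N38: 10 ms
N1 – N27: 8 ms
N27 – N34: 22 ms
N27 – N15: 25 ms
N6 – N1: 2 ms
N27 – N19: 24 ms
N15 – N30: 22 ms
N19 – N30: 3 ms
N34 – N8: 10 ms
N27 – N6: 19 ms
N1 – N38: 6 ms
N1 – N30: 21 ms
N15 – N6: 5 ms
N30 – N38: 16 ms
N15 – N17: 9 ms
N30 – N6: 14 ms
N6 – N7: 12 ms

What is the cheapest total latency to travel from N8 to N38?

28 ms

Candidate routes:
N8 → N6 → N15 → N38: 20+5+10 = 35
N8 → N6 → N1 → N38: 20+2+6 = 28
The minimum is 28 ms via N8 → N6 → N1 → N38.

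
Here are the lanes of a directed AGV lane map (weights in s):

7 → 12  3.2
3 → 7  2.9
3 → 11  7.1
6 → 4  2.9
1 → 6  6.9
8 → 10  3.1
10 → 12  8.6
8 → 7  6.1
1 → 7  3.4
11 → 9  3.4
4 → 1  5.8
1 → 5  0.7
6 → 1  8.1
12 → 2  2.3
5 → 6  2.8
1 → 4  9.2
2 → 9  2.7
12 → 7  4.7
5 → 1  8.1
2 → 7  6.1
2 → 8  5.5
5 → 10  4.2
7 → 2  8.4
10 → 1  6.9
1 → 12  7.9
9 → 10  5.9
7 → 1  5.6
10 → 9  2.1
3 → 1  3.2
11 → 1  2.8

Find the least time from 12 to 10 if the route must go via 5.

15.2 s

Best 12 to 5: 12–7–1–5 costing 11
Best 5 to 10: 5–10 costing 4.2
Total via 5: 11 + 4.2 = 15.2 s.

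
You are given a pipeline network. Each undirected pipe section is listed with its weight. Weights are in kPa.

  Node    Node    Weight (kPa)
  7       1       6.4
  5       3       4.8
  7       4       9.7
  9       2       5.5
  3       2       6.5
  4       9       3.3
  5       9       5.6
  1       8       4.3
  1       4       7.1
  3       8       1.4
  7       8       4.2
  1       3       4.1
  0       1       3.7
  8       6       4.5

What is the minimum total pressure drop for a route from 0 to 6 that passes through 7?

Best 0 to 7: 0–1–7 costing 10.1
Shortest 7→6: 7–8–6 = 8.7
Total via 7: 10.1 + 8.7 = 18.8 kPa.

18.8 kPa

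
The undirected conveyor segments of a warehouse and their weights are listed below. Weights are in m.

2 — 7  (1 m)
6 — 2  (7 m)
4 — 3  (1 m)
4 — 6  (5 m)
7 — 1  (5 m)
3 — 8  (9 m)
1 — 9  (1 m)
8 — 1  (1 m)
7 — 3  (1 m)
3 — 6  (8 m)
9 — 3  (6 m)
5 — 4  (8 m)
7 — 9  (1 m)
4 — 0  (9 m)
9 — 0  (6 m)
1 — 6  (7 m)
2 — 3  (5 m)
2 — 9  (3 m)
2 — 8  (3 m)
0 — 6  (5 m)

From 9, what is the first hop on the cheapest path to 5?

7

Enumerating some paths:
9 → 3 → 4 → 5: 6+1+8 = 15
9 → 2 → 7 → 3 → 4 → 5: 3+1+1+1+8 = 14
9 → 7 → 3 → 4 → 5: 1+1+1+8 = 11
Cheapest is 9 → 7 → 3 → 4 → 5 at 11 m.
So from 9 the first move is to 7.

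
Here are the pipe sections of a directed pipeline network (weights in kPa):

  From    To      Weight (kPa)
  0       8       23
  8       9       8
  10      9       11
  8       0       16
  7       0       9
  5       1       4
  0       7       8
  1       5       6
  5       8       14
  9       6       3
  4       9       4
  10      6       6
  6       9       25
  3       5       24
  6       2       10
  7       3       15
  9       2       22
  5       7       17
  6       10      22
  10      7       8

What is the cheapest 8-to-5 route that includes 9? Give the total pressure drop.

Shortest 8→9: 8 → 9 = 8
Shortest 9→5: 9 → 6 → 10 → 7 → 3 → 5 = 72
Total via 9: 8 + 72 = 80 kPa.

80 kPa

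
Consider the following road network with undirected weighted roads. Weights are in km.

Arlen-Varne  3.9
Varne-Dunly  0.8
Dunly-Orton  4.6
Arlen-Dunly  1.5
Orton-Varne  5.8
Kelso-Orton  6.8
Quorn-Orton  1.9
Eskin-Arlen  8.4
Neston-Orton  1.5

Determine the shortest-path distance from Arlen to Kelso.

Running Dijkstra from Arlen:
Arlen: 0
Dunly: 1.5  (via Arlen)
Varne: 2.3  (via Dunly)
Orton: 6.1  (via Dunly)
Neston: 7.6  (via Orton)
Quorn: 8  (via Orton)
Eskin: 8.4  (via Arlen)
Kelso: 12.9  (via Orton)
Shortest route: Arlen–Dunly–Orton–Kelso = 12.9 km.

12.9 km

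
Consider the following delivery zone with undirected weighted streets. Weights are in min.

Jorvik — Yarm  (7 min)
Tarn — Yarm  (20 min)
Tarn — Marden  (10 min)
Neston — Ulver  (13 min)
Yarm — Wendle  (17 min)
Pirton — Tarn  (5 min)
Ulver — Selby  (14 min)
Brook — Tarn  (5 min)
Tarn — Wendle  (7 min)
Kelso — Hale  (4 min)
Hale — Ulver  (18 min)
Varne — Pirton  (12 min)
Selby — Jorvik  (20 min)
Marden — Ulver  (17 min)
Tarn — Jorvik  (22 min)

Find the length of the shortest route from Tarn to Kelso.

Candidate routes:
Tarn - Yarm - Jorvik - Selby - Ulver - Hale - Kelso: 20+7+20+14+18+4 = 83
Tarn - Marden - Ulver - Hale - Kelso: 10+17+18+4 = 49
Tarn - Jorvik - Selby - Ulver - Hale - Kelso: 22+20+14+18+4 = 78
Cheapest is Tarn - Marden - Ulver - Hale - Kelso at 49 min.

49 min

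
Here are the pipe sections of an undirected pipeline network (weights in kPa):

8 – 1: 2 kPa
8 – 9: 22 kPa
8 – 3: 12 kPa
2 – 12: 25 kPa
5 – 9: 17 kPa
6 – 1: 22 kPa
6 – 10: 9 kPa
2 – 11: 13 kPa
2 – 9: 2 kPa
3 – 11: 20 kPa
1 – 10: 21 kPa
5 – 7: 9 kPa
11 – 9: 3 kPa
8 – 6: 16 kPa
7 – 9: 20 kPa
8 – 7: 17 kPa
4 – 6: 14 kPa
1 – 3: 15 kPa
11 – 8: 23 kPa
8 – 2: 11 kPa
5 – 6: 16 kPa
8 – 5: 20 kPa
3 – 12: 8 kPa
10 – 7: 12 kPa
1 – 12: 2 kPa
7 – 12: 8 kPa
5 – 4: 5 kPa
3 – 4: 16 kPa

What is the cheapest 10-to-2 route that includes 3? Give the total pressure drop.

51 kPa

Best 10 to 3: 10 → 7 → 12 → 3 costing 28
Best 3 to 2: 3 → 8 → 2 costing 23
Total via 3: 28 + 23 = 51 kPa.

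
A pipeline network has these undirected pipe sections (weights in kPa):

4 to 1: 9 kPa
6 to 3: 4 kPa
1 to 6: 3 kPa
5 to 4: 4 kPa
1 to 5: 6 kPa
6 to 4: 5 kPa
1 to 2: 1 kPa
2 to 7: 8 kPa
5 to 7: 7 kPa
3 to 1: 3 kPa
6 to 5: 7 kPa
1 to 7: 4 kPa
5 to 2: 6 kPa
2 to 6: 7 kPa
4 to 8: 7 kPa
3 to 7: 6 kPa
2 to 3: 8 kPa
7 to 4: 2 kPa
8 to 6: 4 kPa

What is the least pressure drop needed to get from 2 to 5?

Shortest distances from 2:
2: 0
1: 1  (via 2)
3: 4  (via 1)
6: 4  (via 1)
7: 5  (via 1)
5: 6  (via 2)
Shortest route: 2–5 = 6 kPa.

6 kPa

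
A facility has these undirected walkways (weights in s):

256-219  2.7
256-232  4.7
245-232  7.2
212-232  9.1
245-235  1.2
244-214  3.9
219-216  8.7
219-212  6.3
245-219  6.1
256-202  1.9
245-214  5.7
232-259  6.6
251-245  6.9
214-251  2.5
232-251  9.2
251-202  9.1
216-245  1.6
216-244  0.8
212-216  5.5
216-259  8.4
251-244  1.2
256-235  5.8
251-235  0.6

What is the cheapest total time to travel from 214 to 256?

8.9 s

Candidate routes:
214 → 251 → 235 → 256: 2.5+0.6+5.8 = 8.9
214 → 245 → 235 → 256: 5.7+1.2+5.8 = 12.7
214 → 244 → 251 → 235 → 256: 3.9+1.2+0.6+5.8 = 11.5
The minimum is 8.9 s via 214 → 251 → 235 → 256.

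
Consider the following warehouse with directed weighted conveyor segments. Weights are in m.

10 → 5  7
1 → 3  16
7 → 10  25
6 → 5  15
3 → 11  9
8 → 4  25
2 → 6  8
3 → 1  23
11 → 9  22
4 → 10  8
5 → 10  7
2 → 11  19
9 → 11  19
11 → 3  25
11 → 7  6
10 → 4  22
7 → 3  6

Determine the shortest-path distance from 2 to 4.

52 m

Running Dijkstra from 2:
2: 0
6: 8  (via 2)
11: 19  (via 2)
5: 23  (via 6)
7: 25  (via 11)
10: 30  (via 5)
3: 31  (via 7)
9: 41  (via 11)
4: 52  (via 10)
Shortest route: 2–6–5–10–4 = 52 m.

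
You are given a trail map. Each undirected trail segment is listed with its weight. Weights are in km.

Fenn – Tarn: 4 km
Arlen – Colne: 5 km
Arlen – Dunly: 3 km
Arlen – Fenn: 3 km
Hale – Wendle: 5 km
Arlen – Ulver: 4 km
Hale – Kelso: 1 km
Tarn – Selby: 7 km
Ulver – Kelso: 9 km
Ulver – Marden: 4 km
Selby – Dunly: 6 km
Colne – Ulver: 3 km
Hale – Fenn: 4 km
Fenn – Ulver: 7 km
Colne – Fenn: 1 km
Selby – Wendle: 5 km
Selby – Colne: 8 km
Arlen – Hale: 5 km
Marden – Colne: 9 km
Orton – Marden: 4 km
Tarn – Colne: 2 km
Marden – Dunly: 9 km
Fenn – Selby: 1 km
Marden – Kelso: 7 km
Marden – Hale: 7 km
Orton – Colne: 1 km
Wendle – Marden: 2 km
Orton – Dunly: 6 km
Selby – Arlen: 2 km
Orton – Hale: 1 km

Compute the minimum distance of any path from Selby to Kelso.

5 km

Running Dijkstra from Selby:
Selby: 0
Fenn: 1  (via Selby)
Arlen: 2  (via Selby)
Colne: 2  (via Fenn)
Orton: 3  (via Colne)
Hale: 4  (via Orton)
Tarn: 4  (via Colne)
Kelso: 5  (via Hale)
Shortest route: Selby–Fenn–Colne–Orton–Hale–Kelso = 5 km.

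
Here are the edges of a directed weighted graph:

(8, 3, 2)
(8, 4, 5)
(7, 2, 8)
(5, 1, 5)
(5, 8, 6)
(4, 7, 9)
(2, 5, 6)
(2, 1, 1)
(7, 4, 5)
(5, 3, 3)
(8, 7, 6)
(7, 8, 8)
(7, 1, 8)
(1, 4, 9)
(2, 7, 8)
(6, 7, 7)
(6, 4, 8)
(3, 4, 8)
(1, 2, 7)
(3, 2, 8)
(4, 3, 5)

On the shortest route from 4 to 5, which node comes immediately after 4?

Compare a few routes:
4 - 3 - 2 - 5: 5+8+6 = 19
4 - 7 - 2 - 5: 9+8+6 = 23
The minimum is 19 via 4 - 3 - 2 - 5.
So from 4 the first move is to 3.

3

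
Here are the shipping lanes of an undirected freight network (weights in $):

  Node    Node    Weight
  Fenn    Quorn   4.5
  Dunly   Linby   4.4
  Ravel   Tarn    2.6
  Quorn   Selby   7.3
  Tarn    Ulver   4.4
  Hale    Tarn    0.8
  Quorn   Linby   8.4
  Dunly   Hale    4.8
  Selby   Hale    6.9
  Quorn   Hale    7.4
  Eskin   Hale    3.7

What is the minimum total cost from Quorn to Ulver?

Compare a few routes:
Quorn–Selby–Hale–Tarn–Ulver: 7.3+6.9+0.8+4.4 = 19.4
Quorn–Hale–Tarn–Ulver: 7.4+0.8+4.4 = 12.6
Quorn–Linby–Dunly–Hale–Tarn–Ulver: 8.4+4.4+4.8+0.8+4.4 = 22.8
The minimum is $12.6 via Quorn–Hale–Tarn–Ulver.

$12.6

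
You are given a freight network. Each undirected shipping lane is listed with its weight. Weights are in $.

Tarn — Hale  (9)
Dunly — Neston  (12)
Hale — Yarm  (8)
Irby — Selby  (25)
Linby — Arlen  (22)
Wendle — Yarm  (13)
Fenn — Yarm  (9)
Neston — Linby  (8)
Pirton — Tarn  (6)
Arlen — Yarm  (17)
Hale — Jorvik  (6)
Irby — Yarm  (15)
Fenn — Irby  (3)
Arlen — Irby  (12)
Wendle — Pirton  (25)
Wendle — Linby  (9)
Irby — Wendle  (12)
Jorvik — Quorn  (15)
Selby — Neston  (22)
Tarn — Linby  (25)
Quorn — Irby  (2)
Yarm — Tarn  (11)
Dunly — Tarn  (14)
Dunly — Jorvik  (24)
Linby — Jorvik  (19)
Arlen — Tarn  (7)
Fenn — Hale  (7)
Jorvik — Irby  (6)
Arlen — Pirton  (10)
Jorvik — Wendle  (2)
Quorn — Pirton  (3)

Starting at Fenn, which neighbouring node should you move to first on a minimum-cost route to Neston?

Irby

Compare a few routes:
Fenn → Irby → Jorvik → Wendle → Linby → Neston: 3+6+2+9+8 = 28
Fenn → Hale → Jorvik → Wendle → Linby → Neston: 7+6+2+9+8 = 32
The minimum is $28 via Fenn → Irby → Jorvik → Wendle → Linby → Neston.
So from Fenn the first move is to Irby.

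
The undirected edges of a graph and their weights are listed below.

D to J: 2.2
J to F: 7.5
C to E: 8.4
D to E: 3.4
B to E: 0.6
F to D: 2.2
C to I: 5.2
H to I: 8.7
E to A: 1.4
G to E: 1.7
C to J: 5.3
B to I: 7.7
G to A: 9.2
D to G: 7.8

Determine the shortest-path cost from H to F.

22.6

Enumerating some paths:
H - I - C - J - F: 8.7+5.2+5.3+7.5 = 26.7
H - I - C - J - D - F: 8.7+5.2+5.3+2.2+2.2 = 23.6
H - I - B - E - D - F: 8.7+7.7+0.6+3.4+2.2 = 22.6
The minimum is 22.6 via H - I - B - E - D - F.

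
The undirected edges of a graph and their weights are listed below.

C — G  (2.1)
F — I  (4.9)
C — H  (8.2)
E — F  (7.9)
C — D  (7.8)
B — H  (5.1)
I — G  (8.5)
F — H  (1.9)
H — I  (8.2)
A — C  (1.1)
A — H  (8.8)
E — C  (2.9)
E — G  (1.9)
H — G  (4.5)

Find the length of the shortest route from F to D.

Candidate routes:
F → H → C → D: 1.9+8.2+7.8 = 17.9
F → H → G → C → D: 1.9+4.5+2.1+7.8 = 16.3
F → E → C → D: 7.9+2.9+7.8 = 18.6
Cheapest is F → H → G → C → D at 16.3.

16.3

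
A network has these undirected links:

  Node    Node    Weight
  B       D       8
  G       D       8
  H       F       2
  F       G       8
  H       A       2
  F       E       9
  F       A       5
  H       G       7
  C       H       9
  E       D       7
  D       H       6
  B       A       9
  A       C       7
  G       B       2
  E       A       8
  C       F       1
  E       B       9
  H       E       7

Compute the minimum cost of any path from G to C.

Enumerating some paths:
G → B → A → H → F → C: 2+9+2+2+1 = 16
G → F → C: 8+1 = 9
G → H → A → F → C: 7+2+5+1 = 15
G → H → F → C: 7+2+1 = 10
Cheapest is G → F → C at 9.

9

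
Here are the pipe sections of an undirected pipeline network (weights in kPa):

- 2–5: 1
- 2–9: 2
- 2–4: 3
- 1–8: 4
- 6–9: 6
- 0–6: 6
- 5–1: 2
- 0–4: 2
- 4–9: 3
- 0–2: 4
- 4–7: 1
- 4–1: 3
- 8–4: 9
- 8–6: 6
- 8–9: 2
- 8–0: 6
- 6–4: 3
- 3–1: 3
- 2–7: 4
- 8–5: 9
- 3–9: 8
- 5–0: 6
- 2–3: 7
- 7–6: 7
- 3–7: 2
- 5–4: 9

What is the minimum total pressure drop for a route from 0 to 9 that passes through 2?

Shortest 0→2: 0–2 = 4
Shortest 2→9: 2–9 = 2
Total via 2: 4 + 2 = 6 kPa.

6 kPa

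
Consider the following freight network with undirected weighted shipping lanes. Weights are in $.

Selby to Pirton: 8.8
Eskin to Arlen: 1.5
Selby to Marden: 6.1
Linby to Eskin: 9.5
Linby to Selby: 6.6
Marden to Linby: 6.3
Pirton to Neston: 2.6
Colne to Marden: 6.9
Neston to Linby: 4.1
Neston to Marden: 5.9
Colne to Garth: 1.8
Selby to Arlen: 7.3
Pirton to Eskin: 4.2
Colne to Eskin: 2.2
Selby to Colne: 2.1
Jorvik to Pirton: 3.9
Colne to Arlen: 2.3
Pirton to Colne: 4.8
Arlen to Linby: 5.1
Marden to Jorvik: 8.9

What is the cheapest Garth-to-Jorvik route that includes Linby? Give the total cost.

$19.8

Best Garth to Linby: Garth–Colne–Arlen–Linby costing 9.2
Best Linby to Jorvik: Linby–Neston–Pirton–Jorvik costing 10.6
Total via Linby: 9.2 + 10.6 = $19.8.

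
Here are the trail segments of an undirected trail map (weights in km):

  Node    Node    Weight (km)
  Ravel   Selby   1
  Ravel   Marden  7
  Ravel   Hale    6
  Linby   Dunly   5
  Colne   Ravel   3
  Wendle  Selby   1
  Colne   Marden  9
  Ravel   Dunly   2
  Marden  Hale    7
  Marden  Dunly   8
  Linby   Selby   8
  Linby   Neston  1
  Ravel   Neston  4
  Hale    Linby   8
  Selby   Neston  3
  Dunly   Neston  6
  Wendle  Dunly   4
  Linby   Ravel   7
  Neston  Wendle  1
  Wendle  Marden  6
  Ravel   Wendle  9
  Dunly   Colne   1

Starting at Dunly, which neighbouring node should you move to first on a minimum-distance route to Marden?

Compare a few routes:
Dunly → Marden: 8 = 8
Dunly → Ravel → Marden: 2+7 = 9
Dunly → Ravel → Selby → Wendle → Marden: 2+1+1+6 = 10
Dunly → Colne → Marden: 1+9 = 10
Cheapest is Dunly → Marden at 8 km.
So from Dunly the first move is to Marden.

Marden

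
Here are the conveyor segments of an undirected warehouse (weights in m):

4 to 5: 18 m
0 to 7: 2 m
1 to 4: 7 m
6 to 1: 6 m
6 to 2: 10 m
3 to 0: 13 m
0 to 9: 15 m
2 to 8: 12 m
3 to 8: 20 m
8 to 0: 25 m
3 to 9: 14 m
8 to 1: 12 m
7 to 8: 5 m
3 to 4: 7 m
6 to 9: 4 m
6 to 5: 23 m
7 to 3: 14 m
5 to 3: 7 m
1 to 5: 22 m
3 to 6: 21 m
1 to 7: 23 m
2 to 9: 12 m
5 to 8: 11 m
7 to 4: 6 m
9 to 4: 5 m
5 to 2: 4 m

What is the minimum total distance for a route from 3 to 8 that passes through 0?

20 m

Shortest 3→0: 3–0 = 13
Shortest 0→8: 0–7–8 = 7
Total via 0: 13 + 7 = 20 m.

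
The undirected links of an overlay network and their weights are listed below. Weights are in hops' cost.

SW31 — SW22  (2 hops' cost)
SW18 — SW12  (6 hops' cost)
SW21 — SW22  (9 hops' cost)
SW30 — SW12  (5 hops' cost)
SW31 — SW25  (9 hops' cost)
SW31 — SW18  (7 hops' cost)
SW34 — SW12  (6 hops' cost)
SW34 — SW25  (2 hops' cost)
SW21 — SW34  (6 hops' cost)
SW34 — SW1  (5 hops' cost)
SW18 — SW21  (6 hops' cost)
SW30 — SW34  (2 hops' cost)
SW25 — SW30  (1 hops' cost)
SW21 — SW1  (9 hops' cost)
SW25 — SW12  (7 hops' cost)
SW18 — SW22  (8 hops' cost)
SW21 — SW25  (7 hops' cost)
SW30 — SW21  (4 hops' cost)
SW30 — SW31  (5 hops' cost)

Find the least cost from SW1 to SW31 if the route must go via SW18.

Best SW1 to SW18: SW1 → SW21 → SW18 costing 15
Best SW18 to SW31: SW18 → SW31 costing 7
Total via SW18: 15 + 7 = 22 hops' cost.

22 hops' cost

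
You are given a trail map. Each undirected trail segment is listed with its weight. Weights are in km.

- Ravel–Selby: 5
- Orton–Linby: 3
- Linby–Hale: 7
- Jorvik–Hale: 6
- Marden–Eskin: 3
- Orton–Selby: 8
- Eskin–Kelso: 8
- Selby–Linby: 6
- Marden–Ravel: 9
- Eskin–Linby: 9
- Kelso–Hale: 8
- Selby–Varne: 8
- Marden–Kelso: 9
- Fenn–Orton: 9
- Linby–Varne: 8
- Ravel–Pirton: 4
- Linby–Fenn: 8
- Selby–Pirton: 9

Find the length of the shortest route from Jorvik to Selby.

19 km

Running Dijkstra from Jorvik:
Jorvik: 0
Hale: 6  (via Jorvik)
Linby: 13  (via Hale)
Kelso: 14  (via Hale)
Orton: 16  (via Linby)
Selby: 19  (via Linby)
Shortest route: Jorvik → Hale → Linby → Selby = 19 km.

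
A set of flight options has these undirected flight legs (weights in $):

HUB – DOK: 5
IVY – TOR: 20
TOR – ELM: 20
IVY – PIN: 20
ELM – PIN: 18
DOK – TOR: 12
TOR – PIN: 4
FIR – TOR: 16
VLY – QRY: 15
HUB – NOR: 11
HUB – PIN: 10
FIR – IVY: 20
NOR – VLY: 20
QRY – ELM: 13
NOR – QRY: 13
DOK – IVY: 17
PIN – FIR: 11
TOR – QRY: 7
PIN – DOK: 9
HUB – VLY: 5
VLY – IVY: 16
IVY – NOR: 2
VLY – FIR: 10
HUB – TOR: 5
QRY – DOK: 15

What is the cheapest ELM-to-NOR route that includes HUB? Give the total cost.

Best ELM to HUB: ELM–TOR–HUB costing 25
Best HUB to NOR: HUB–NOR costing 11
Total via HUB: 25 + 11 = $36.

$36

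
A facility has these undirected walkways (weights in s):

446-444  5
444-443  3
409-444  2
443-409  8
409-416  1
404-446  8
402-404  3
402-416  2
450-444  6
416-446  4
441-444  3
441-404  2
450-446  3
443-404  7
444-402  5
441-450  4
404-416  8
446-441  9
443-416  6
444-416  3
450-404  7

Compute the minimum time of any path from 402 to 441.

Shortest distances from 402:
402: 0
416: 2  (via 402)
409: 3  (via 416)
404: 3  (via 402)
441: 5  (via 404)
Shortest route: 402 → 404 → 441 = 5 s.

5 s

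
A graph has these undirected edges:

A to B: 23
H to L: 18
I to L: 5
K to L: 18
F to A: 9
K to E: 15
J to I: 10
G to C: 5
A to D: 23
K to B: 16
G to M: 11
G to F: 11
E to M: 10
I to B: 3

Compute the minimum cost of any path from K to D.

62

Running Dijkstra from K:
K: 0
E: 15  (via K)
B: 16  (via K)
L: 18  (via K)
I: 19  (via B)
M: 25  (via E)
J: 29  (via I)
G: 36  (via M)
H: 36  (via L)
A: 39  (via B)
C: 41  (via G)
F: 47  (via G)
D: 62  (via A)
Shortest route: K–B–A–D = 62.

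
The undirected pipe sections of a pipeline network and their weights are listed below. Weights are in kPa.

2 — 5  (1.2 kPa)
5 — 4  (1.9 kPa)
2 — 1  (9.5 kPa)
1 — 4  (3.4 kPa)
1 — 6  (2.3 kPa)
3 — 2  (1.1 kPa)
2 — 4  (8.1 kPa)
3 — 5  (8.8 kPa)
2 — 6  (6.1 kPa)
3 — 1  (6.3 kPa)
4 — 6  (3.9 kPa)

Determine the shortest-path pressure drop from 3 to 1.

6.3 kPa

Running Dijkstra from 3:
3: 0
2: 1.1  (via 3)
5: 2.3  (via 2)
4: 4.2  (via 5)
1: 6.3  (via 3)
Shortest route: 3 → 1 = 6.3 kPa.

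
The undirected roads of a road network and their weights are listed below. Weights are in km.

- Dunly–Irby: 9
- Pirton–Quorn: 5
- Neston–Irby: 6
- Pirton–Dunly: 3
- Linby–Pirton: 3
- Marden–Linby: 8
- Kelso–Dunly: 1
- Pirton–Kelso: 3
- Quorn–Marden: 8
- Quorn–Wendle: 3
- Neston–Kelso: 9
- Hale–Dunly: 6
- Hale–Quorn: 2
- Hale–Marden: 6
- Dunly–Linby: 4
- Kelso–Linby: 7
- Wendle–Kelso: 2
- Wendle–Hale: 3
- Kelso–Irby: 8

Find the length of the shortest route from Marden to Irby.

Enumerating some paths:
Marden → Hale → Wendle → Kelso → Irby: 6+3+2+8 = 19
Marden → Hale → Dunly → Irby: 6+6+9 = 21
Marden → Hale → Wendle → Kelso → Dunly → Irby: 6+3+2+1+9 = 21
Marden → Hale → Dunly → Kelso → Irby: 6+6+1+8 = 21
The minimum is 19 km via Marden → Hale → Wendle → Kelso → Irby.

19 km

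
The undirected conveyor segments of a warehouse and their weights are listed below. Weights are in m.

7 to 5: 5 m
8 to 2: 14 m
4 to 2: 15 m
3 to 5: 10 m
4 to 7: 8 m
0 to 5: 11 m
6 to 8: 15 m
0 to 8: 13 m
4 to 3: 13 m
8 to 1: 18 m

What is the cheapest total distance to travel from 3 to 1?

Shortest distances from 3:
3: 0
5: 10  (via 3)
4: 13  (via 3)
7: 15  (via 5)
0: 21  (via 5)
2: 28  (via 4)
8: 34  (via 0)
6: 49  (via 8)
1: 52  (via 8)
Shortest route: 3 → 5 → 0 → 8 → 1 = 52 m.

52 m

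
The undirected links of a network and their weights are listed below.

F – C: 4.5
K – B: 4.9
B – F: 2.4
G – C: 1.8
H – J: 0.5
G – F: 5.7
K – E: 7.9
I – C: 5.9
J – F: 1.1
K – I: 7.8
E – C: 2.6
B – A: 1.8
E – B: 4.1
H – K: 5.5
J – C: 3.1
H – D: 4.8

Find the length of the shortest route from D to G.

10.2

Compare a few routes:
D - H - J - C - G: 4.8+0.5+3.1+1.8 = 10.2
D - H - J - F - G: 4.8+0.5+1.1+5.7 = 12.1
Cheapest is D - H - J - C - G at 10.2.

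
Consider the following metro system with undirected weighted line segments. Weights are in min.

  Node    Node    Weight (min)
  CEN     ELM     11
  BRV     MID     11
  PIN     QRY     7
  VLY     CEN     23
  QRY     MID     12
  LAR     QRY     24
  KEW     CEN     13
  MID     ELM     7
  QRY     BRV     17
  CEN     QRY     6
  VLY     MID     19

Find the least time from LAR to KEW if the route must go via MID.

67 min

Best LAR to MID: LAR → QRY → MID costing 36
Best MID to KEW: MID → ELM → CEN → KEW costing 31
Total via MID: 36 + 31 = 67 min.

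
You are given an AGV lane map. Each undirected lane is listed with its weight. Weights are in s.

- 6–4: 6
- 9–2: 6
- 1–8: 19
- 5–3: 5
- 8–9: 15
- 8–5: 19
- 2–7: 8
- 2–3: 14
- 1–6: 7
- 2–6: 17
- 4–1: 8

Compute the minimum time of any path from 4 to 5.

42 s

Settle nodes by increasing distance from 4:
4: 0
6: 6  (via 4)
1: 8  (via 4)
2: 23  (via 6)
8: 27  (via 1)
9: 29  (via 2)
7: 31  (via 2)
3: 37  (via 2)
5: 42  (via 3)
Shortest route: 4–6–2–3–5 = 42 s.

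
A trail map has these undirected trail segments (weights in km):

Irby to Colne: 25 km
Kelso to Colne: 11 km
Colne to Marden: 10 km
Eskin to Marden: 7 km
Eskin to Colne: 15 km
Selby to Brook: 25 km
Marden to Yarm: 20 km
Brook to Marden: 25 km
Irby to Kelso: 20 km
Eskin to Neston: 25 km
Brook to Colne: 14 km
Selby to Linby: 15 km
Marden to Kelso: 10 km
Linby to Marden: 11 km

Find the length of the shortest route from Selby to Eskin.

Enumerating some paths:
Selby - Linby - Marden - Eskin: 15+11+7 = 33
Selby - Linby - Marden - Colne - Eskin: 15+11+10+15 = 51
Cheapest is Selby - Linby - Marden - Eskin at 33 km.

33 km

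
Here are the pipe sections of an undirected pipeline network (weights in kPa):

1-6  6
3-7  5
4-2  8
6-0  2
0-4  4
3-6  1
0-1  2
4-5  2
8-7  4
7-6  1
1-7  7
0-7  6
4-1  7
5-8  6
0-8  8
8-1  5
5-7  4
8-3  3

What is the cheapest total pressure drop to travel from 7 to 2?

14 kPa

Shortest distances from 7:
7: 0
6: 1  (via 7)
3: 2  (via 6)
0: 3  (via 6)
5: 4  (via 7)
8: 4  (via 7)
1: 5  (via 0)
4: 6  (via 5)
2: 14  (via 4)
Shortest route: 7 → 5 → 4 → 2 = 14 kPa.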